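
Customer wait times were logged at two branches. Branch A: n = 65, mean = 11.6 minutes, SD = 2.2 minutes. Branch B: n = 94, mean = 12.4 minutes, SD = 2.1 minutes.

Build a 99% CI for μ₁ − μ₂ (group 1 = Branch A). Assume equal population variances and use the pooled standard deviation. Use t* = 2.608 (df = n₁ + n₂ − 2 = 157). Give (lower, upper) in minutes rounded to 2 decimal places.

s_p = √[((n₁−1)s₁² + (n₂−1)s₂²)/(n₁+n₂−2)] = √[(64·2.2² + 93·2.1²)/157] = 2.1413.
SE = 2.1413·√(1/65 + 1/94) = 0.3454.
With t* = 2.608, margin = 2.608 × 0.3454 = 0.9008.
x̄₁ − x̄₂ = 11.6 − 12.4 = -0.8000; interval -0.8000 ± 0.9008 = (-1.70, 0.10).

(-1.70, 0.10)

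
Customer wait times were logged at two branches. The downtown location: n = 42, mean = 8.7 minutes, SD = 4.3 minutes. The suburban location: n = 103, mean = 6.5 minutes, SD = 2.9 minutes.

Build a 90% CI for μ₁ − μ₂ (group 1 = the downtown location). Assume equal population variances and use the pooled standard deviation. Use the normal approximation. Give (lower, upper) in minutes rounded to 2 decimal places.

(1.19, 3.21)

Pooled variance s_p² = [41·4.3² + 102·2.9²] / (42+103−2) = 11.3001, so s_p = 3.3616.
SE_diff = s_p·√(1/n₁ + 1/n₂) = 3.3616·√(1/42 + 1/103) = 0.6154.
z* = 1.645; margin = 1.645 × 0.6154 = 1.0123.
Difference = 8.7 − 6.5 = 2.2000.
2.2000 ± 1.0123 → (1.19, 3.21).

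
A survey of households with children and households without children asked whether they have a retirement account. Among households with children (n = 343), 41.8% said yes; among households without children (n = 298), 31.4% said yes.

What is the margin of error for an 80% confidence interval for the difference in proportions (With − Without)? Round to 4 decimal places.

The two standard errors are √(0.4180×0.5820/343) = 0.02663 and √(0.3140×0.6860/298) = 0.02689.
Because the samples are independent, SE_diff = √(0.02663² + 0.02689²) = 0.03784.
Using z* = 1.282 for 80%, ME = 1.282 × 0.03784 = 0.04851.

0.0485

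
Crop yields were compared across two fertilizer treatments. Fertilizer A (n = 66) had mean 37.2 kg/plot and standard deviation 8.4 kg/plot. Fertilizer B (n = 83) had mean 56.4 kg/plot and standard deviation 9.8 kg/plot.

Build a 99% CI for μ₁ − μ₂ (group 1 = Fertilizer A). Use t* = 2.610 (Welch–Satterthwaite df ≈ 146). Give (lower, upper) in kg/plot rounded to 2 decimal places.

(-23.09, -15.31)

Standard errors of each mean: 8.4/√66 = 1.0340 and 9.8/√83 = 1.0757.
SE(x̄₁ − x̄₂) = √(1.0340² + 1.0757²) = 1.4921 for independent samples with unequal variances.
With t* = 2.610, the margin is 2.610 × 1.4921 = 3.8944.
x̄₁ − x̄₂ = 37.2 − 56.4 = -19.2000; the interval is -19.2000 ± 3.8944 = (-23.09, -15.31).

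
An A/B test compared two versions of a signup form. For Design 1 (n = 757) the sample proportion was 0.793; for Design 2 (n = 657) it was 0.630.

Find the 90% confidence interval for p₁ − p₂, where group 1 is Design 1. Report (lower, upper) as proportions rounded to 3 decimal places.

(0.124, 0.202)

Each SE is √(p̂(1−p̂)/n): √(0.7930·0.2070/757) = 0.01473 and √(0.6300·0.3700/657) = 0.01884.
SE(p̂₁ − p̂₂) = √(SE₁² + SE₂²) = √(0.0002169729 + 0.0003549456) = 0.02391, since the two samples are independent.
At 90% confidence z* = 1.645; margin = 1.645 × 0.02391 = 0.03933.
The difference is 0.7930 − 0.6300 = 0.1630, so the interval is 0.1630 ± 0.03933 = (0.124, 0.202).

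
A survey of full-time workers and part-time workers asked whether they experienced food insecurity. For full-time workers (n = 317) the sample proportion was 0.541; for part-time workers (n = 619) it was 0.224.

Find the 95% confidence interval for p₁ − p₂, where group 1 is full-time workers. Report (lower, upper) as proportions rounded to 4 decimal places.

(0.2531, 0.3809)

The two standard errors are √(0.5410×0.4590/317) = 0.02799 and √(0.2240×0.7760/619) = 0.01676.
Because the samples are independent, SE_diff = √(0.02799² + 0.01676²) = 0.03262.
Using z* = 1.960 for 95%, ME = 1.960 × 0.03262 = 0.06394.
p̂₁ − p̂₂ = 0.3170; interval 0.3170 ± 0.06394 gives (0.2531, 0.3809).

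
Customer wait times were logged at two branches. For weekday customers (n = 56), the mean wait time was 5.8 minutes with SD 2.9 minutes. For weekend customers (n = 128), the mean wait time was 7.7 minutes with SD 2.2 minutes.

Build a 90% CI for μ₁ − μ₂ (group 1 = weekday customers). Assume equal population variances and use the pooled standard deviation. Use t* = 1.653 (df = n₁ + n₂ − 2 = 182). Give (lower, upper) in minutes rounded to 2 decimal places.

(-2.54, -1.26)

Pooled variance s_p² = [55·2.9² + 127·2.2²] / (56+128−2) = 5.9188, so s_p = 2.4329.
SE_diff = s_p·√(1/n₁ + 1/n₂) = 2.4329·√(1/56 + 1/128) = 0.3898.
t* = 1.653; margin = 1.653 × 0.3898 = 0.6443.
Difference = 5.8 − 7.7 = -1.9000.
-1.9000 ± 0.6443 → (-2.54, -1.26).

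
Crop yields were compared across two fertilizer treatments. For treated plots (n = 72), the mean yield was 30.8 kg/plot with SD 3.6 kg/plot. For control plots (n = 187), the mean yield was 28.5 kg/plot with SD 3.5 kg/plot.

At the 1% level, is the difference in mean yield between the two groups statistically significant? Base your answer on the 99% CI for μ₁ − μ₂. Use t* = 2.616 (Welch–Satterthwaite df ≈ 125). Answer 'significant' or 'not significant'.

SE₁ = s₁/√n₁ = 3.6/√72 = 0.4243; SE₂ = 3.5/√187 = 0.2559.
Independent samples, unequal variances: SE_diff = √(SE₁² + SE₂²) = √(0.18003049 + 0.06548481) = 0.4955.
t* = 2.616, so margin of error = 2.616 × 0.4955 = 1.2962.
Difference in means = 30.8 − 28.5 = 2.3000.
2.3000 ± 1.2962 → (1.0038, 3.5962).
The interval (1.0038, 3.5962) does not contain 0, so the difference is significant.

significant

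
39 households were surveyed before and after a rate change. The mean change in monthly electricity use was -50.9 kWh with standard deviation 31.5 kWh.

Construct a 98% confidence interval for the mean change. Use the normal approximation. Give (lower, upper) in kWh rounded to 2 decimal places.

(-62.63, -39.17)

This is a matched-pairs design, so SE = s_d/√n = 31.5/√39 = 5.0440.
Margin = 2.326 × 5.0440 = 11.7323; the interval is -50.9 ± 11.7323 = (-62.63, -39.17).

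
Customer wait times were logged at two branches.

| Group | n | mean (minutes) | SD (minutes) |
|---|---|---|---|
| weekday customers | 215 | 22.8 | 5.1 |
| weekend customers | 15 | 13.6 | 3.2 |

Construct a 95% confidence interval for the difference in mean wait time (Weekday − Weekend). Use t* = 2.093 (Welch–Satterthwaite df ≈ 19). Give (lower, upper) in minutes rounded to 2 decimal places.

(7.32, 11.08)

SE₁ = s₁/√n₁ = 5.1/√215 = 0.3478; SE₂ = 3.2/√15 = 0.8262.
Independent samples, unequal variances: SE_diff = √(SE₁² + SE₂²) = √(0.12096484 + 0.68260644) = 0.8964.
t* = 2.093, so margin of error = 2.093 × 0.8964 = 1.8762.
Difference in means = 22.8 − 13.6 = 9.2000.
9.2000 ± 1.8762 → (7.32, 11.08).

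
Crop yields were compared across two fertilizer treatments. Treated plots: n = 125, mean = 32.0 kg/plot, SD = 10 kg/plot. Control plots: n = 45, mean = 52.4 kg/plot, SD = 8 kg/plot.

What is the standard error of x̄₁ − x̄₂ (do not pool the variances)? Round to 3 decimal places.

1.491

Standard errors of each mean: 10/√125 = 0.8944 and 8/√45 = 1.1926.
SE(x̄₁ − x̄₂) = √(0.8944² + 1.1926²) = 1.4907 for independent samples with unequal variances.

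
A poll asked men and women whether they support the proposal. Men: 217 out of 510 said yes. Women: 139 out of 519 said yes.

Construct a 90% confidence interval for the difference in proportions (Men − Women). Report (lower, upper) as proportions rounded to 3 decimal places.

p̂₁ = 217/510 = 0.4255 and p̂₂ = 139/519 = 0.2678.
SE₁ = √(p̂₁(1−p̂₁)/n₁) = √(0.4255·0.5745/510) = 0.02189; SE₂ = √(0.2678·0.7322/519) = 0.01944.
Independent samples: SE of the difference = √(SE₁² + SE₂²) = √(0.0004791721 + 0.0003779136) = 0.02928.
z* for 90% confidence is 1.645, so the margin of error is 1.645 × 0.02928 = 0.04817.
Point estimate p̂₁ − p̂₂ = 0.4255 − 0.2678 = 0.1577.
0.1577 ± 0.04817 → (0.110, 0.206).

(0.110, 0.206)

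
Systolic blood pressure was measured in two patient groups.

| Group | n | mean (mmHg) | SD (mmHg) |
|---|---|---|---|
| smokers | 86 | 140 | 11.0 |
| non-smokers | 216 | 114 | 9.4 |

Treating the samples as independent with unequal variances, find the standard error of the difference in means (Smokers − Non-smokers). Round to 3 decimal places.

Standard errors of each mean: 11.0/√86 = 1.1862 and 9.4/√216 = 0.6396.
SE(x̄₁ − x̄₂) = √(1.1862² + 0.6396²) = 1.3476 for independent samples with unequal variances.

1.348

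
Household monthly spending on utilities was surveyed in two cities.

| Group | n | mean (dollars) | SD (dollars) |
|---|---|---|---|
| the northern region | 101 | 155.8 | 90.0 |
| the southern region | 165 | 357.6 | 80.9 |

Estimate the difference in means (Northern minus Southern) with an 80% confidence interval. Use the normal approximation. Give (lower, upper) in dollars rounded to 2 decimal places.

(-215.84, -187.76)

SE₁ = s₁/√n₁ = 90.0/√101 = 8.9553; SE₂ = 80.9/√165 = 6.2981.
Independent samples, unequal variances: SE_diff = √(SE₁² + SE₂²) = √(80.19739809 + 39.66606361) = 10.9482.
z* = 1.282, so margin of error = 1.282 × 10.9482 = 14.0356.
Difference in means = 155.8 − 357.6 = -201.8000.
-201.8000 ± 14.0356 → (-215.84, -187.76).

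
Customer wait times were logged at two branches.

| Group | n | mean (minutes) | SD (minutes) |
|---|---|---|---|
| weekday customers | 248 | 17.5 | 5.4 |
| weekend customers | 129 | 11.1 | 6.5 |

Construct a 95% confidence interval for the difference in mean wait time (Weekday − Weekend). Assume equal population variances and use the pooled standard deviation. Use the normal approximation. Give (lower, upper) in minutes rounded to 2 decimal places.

(5.17, 7.63)

s_p = √[((n₁−1)s₁² + (n₂−1)s₂²)/(n₁+n₂−2)] = √[(247·5.4² + 128·6.5²)/375] = 5.7990.
SE = 5.7990·√(1/248 + 1/129) = 0.6295.
With z* = 1.960, margin = 1.960 × 0.6295 = 1.2338.
x̄₁ − x̄₂ = 17.5 − 11.1 = 6.4000; interval 6.4000 ± 1.2338 = (5.17, 7.63).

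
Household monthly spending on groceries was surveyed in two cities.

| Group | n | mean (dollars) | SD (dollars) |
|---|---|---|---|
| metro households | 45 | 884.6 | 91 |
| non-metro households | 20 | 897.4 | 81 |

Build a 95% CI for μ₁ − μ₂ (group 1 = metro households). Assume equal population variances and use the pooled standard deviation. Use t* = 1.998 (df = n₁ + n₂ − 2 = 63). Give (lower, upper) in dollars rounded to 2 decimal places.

Pooled variance s_p² = [44·91² + 19·81²] / (45+20−2) = 7762.2698, so s_p = 88.1037.
SE_diff = s_p·√(1/n₁ + 1/n₂) = 88.1037·√(1/45 + 1/20) = 23.6772.
t* = 1.998; margin = 1.998 × 23.6772 = 47.3070.
Difference = 884.6 − 897.4 = -12.8000.
-12.8000 ± 47.3070 → (-60.11, 34.51).

(-60.11, 34.51)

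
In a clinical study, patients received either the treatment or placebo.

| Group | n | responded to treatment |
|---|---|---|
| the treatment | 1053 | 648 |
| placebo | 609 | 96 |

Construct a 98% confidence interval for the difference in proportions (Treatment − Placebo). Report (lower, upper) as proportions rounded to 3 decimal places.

First, p̂₁ = 648/1053 = 0.6154; p̂₂ = 96/609 = 0.1576.
The two standard errors are √(0.6154×0.3846/1053) = 0.01499 and √(0.1576×0.8424/609) = 0.01476.
Because the samples are independent, SE_diff = √(0.01499² + 0.01476²) = 0.02104.
Using z* = 2.326 for 98%, ME = 2.326 × 0.02104 = 0.04894.
p̂₁ − p̂₂ = 0.4578; interval 0.4578 ± 0.04894 gives (0.409, 0.507).

(0.409, 0.507)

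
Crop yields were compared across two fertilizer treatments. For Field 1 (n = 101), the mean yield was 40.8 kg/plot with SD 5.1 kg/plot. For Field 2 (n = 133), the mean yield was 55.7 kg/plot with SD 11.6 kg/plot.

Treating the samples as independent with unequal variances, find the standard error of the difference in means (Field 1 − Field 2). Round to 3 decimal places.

1.127

Per-group SEs: s₁/√n₁ = 5.1/√101 = 0.5075, s₂/√n₂ = 11.6/√133 = 1.0058.
Unpooled SE of the difference: √(0.25755625 + 1.01163364) = 1.1266.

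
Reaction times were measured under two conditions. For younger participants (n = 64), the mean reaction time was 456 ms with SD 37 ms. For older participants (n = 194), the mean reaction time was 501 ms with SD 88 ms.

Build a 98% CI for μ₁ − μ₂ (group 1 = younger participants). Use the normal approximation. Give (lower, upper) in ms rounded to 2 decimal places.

(-63.21, -26.79)

Standard errors of each mean: 37/√64 = 4.6250 and 88/√194 = 6.3180.
SE(x̄₁ − x̄₂) = √(4.6250² + 6.3180²) = 7.8299 for independent samples with unequal variances.
With z* = 2.326, the margin is 2.326 × 7.8299 = 18.2123.
x̄₁ − x̄₂ = 456 − 501 = -45.0000; the interval is -45.0000 ± 18.2123 = (-63.21, -26.79).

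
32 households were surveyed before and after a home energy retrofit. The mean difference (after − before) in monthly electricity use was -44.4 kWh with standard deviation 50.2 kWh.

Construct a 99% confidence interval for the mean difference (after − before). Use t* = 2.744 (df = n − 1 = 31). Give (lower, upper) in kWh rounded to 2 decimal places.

(-68.75, -20.05)

Paired design: SE = s_d/√n = 50.2/√32 = 8.8742.
t* = 2.744; margin of error = 2.744 × 8.8742 = 24.3508.
-44.4 ± 24.3508 → (-68.75, -20.05).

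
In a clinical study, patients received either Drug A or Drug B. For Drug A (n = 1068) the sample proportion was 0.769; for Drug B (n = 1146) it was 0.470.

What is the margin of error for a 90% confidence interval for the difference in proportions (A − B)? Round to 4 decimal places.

0.0322

SE₁ = √(p̂₁(1−p̂₁)/n₁) = √(0.7690·0.2310/1068) = 0.01290; SE₂ = √(0.4700·0.5300/1146) = 0.01474.
Independent samples: SE of the difference = √(SE₁² + SE₂²) = √(0.00016641 + 0.0002172676) = 0.01959.
z* for 90% confidence is 1.645, so the margin of error is 1.645 × 0.01959 = 0.03223.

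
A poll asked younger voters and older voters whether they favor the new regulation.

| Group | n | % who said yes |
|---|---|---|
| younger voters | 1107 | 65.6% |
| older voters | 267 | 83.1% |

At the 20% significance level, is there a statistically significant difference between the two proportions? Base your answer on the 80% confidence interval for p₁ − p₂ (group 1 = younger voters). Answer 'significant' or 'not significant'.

SE₁ = √(p̂₁(1−p̂₁)/n₁) = √(0.6560·0.3440/1107) = 0.01428; SE₂ = √(0.8310·0.1690/267) = 0.02293.
Independent samples: SE of the difference = √(SE₁² + SE₂²) = √(0.0002039184 + 0.0005257849) = 0.02701.
z* for 80% confidence is 1.282, so the margin of error is 1.282 × 0.02701 = 0.03463.
Point estimate p̂₁ − p̂₂ = 0.6560 − 0.8310 = -0.1750.
-0.1750 ± 0.03463 → (-0.20963, -0.14037).
The interval (-0.20963, -0.14037) does not contain 0, so the difference is significant.

significant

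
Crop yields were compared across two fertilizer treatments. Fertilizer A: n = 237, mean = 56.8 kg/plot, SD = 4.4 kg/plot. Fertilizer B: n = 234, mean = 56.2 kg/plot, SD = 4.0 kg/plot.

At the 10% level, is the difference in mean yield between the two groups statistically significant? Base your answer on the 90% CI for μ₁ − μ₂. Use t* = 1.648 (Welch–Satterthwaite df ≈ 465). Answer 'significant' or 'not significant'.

not significant

Standard errors of each mean: 4.4/√237 = 0.2858 and 4.0/√234 = 0.2615.
SE(x̄₁ − x̄₂) = √(0.2858² + 0.2615²) = 0.3874 for independent samples with unequal variances.
With t* = 1.648, the margin is 1.648 × 0.3874 = 0.6384.
x̄₁ − x̄₂ = 56.8 − 56.2 = 0.6000; the interval is 0.6000 ± 0.6384 = (-0.0384, 1.2384).
The interval (-0.0384, 1.2384) contains 0, so the difference is not significant.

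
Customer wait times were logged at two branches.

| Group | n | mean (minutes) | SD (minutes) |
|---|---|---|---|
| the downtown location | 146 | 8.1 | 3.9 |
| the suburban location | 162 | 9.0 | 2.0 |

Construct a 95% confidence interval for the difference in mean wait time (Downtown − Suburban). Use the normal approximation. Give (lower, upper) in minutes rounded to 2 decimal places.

(-1.60, -0.20)

SE₁ = s₁/√n₁ = 3.9/√146 = 0.3228; SE₂ = 2.0/√162 = 0.1571.
Independent samples, unequal variances: SE_diff = √(SE₁² + SE₂²) = √(0.10419984 + 0.02468041) = 0.3590.
z* = 1.960, so margin of error = 1.960 × 0.3590 = 0.7036.
Difference in means = 8.1 − 9.0 = -0.9000.
-0.9000 ± 0.7036 → (-1.60, -0.20).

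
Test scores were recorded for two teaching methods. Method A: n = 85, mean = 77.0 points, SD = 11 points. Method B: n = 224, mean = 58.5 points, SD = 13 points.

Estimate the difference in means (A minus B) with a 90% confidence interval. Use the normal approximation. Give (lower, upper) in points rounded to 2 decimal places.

Standard errors of each mean: 11/√85 = 1.1931 and 13/√224 = 0.8686.
SE(x̄₁ − x̄₂) = √(1.1931² + 0.8686²) = 1.4758 for independent samples with unequal variances.
With z* = 1.645, the margin is 1.645 × 1.4758 = 2.4277.
x̄₁ − x̄₂ = 77.0 − 58.5 = 18.5000; the interval is 18.5000 ± 2.4277 = (16.07, 20.93).

(16.07, 20.93)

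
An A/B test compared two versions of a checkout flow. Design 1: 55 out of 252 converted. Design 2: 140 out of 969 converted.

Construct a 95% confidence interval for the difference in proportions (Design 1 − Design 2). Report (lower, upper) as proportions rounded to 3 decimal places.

(0.018, 0.129)

Sample proportions: 55/252 = 0.2183, 140/969 = 0.1445.
Each SE is √(p̂(1−p̂)/n): √(0.2183·0.7817/252) = 0.02602 and √(0.1445·0.8555/969) = 0.01129.
SE(p̂₁ − p̂₂) = √(SE₁² + SE₂²) = √(0.0006770404 + 0.0001274641) = 0.02836, since the two samples are independent.
At 95% confidence z* = 1.960; margin = 1.960 × 0.02836 = 0.05559.
The difference is 0.2183 − 0.1445 = 0.0738, so the interval is 0.0738 ± 0.05559 = (0.018, 0.129).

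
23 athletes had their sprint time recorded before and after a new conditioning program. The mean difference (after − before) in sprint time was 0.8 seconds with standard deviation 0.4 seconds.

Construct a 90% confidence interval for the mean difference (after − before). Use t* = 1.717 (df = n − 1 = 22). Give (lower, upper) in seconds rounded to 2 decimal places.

(0.66, 0.94)

Paired design: SE = s_d/√n = 0.4/√23 = 0.0834.
t* = 1.717; margin of error = 1.717 × 0.0834 = 0.1432.
0.8 ± 0.1432 → (0.66, 0.94).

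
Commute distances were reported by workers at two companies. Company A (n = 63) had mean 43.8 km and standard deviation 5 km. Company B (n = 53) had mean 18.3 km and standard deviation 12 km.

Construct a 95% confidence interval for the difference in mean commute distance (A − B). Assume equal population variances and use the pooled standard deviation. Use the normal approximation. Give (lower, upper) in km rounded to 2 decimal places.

Pooled variance s_p² = [62·5² + 52·12²] / (63+53−2) = 79.2807, so s_p = 8.9040.
SE_diff = s_p·√(1/n₁ + 1/n₂) = 8.9040·√(1/63 + 1/53) = 1.6596.
z* = 1.960; margin = 1.960 × 1.6596 = 3.2528.
Difference = 43.8 − 18.3 = 25.5000.
25.5000 ± 3.2528 → (22.25, 28.75).

(22.25, 28.75)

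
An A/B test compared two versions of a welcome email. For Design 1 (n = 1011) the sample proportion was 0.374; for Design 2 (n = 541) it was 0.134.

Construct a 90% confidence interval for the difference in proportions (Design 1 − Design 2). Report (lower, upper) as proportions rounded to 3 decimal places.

Each SE is √(p̂(1−p̂)/n): √(0.3740·0.6260/1011) = 0.01522 and √(0.1340·0.8660/541) = 0.01465.
SE(p̂₁ − p̂₂) = √(SE₁² + SE₂²) = √(0.0002316484 + 0.0002146225) = 0.02113, since the two samples are independent.
At 90% confidence z* = 1.645; margin = 1.645 × 0.02113 = 0.03476.
The difference is 0.3740 − 0.1340 = 0.2400, so the interval is 0.2400 ± 0.03476 = (0.205, 0.275).

(0.205, 0.275)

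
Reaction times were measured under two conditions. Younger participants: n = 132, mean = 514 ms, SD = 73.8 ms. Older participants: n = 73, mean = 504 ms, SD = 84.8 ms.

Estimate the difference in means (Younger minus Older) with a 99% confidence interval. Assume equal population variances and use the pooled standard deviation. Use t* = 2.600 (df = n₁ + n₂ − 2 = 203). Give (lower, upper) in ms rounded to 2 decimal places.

Pooled variance s_p² = [131·73.8² + 72·84.8²] / (132+73−2) = 6065.2144, so s_p = 77.8795.
SE_diff = s_p·√(1/n₁ + 1/n₂) = 77.8795·√(1/132 + 1/73) = 11.3593.
t* = 2.600; margin = 2.600 × 11.3593 = 29.5342.
Difference = 514 − 504 = 10.0000.
10.0000 ± 29.5342 → (-19.53, 39.53).

(-19.53, 39.53)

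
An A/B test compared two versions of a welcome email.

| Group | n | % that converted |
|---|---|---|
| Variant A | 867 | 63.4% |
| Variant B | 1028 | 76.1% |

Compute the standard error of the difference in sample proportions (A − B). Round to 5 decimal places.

The two standard errors are √(0.6340×0.3660/867) = 0.01636 and √(0.7610×0.2390/1028) = 0.01330.
Because the samples are independent, SE_diff = √(0.01636² + 0.01330²) = 0.02108.

0.02108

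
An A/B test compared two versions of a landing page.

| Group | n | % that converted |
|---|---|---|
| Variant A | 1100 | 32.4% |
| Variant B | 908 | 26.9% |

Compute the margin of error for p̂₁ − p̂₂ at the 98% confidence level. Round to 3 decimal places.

0.047

SE₁ = √(p̂₁(1−p̂₁)/n₁) = √(0.3240·0.6760/1100) = 0.01411; SE₂ = √(0.2690·0.7310/908) = 0.01472.
Independent samples: SE of the difference = √(SE₁² + SE₂²) = √(0.0001990921 + 0.0002166784) = 0.02039.
z* for 98% confidence is 2.326, so the margin of error is 2.326 × 0.02039 = 0.04743.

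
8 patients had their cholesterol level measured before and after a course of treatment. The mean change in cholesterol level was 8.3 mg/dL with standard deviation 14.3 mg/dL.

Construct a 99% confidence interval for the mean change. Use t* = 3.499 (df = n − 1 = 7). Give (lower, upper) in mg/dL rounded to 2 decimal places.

This is a matched-pairs design, so SE = s_d/√n = 14.3/√8 = 5.0558.
Margin = 3.499 × 5.0558 = 17.6902; the interval is 8.3 ± 17.6902 = (-9.39, 25.99).

(-9.39, 25.99)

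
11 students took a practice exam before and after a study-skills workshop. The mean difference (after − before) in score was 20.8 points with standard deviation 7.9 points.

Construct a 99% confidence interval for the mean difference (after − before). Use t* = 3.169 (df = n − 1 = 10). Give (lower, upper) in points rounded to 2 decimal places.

(13.25, 28.35)

Paired design: SE = s_d/√n = 7.9/√11 = 2.3819.
t* = 3.169; margin of error = 3.169 × 2.3819 = 7.5482.
20.8 ± 7.5482 → (13.25, 28.35).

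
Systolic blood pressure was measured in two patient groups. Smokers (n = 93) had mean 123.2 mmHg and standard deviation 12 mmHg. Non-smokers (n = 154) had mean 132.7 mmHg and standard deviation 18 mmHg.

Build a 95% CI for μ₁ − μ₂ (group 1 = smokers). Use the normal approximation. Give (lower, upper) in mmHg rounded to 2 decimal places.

SE₁ = s₁/√n₁ = 12/√93 = 1.2443; SE₂ = 18/√154 = 1.4505.
Independent samples, unequal variances: SE_diff = √(SE₁² + SE₂²) = √(1.54828249 + 2.10395025) = 1.9111.
z* = 1.960, so margin of error = 1.960 × 1.9111 = 3.7458.
Difference in means = 123.2 − 132.7 = -9.5000.
-9.5000 ± 3.7458 → (-13.25, -5.75).

(-13.25, -5.75)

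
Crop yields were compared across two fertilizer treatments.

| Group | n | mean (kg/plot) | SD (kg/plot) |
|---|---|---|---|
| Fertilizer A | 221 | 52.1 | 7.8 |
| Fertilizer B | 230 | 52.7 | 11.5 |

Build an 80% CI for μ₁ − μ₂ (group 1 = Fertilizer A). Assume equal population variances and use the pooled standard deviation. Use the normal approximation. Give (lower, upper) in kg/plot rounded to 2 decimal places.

s_p = √[((n₁−1)s₁² + (n₂−1)s₂²)/(n₁+n₂−2)] = √[(220·7.8² + 229·11.5²)/449] = 9.8621.
SE = 9.8621·√(1/221 + 1/230) = 0.9290.
With z* = 1.282, margin = 1.282 × 0.9290 = 1.1910.
x̄₁ − x̄₂ = 52.1 − 52.7 = -0.6000; interval -0.6000 ± 1.1910 = (-1.79, 0.59).

(-1.79, 0.59)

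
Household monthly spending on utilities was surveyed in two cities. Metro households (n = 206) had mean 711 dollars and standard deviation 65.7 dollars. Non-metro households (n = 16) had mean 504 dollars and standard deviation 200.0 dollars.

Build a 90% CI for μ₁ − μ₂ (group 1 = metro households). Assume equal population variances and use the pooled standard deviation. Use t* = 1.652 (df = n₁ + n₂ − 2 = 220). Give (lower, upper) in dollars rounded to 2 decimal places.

s_p = √[((n₁−1)s₁² + (n₂−1)s₂²)/(n₁+n₂−2)] = √[(205·65.7² + 15·200.0²)/220] = 82.1551.
SE = 82.1551·√(1/206 + 1/16) = 21.3215.
With t* = 1.652, margin = 1.652 × 21.3215 = 35.2231.
x̄₁ − x̄₂ = 711 − 504 = 207.0000; interval 207.0000 ± 35.2231 = (171.78, 242.22).

(171.78, 242.22)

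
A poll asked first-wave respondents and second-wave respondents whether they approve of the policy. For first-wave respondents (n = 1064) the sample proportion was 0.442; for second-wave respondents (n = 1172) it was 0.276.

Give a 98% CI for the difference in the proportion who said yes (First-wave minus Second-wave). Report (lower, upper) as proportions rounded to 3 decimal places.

Each SE is √(p̂(1−p̂)/n): √(0.4420·0.5580/1064) = 0.01523 and √(0.2760·0.7240/1172) = 0.01306.
SE(p̂₁ − p̂₂) = √(SE₁² + SE₂²) = √(0.0002319529 + 0.0001705636) = 0.02006, since the two samples are independent.
At 98% confidence z* = 2.326; margin = 2.326 × 0.02006 = 0.04666.
The difference is 0.4420 − 0.2760 = 0.1660, so the interval is 0.1660 ± 0.04666 = (0.119, 0.213).

(0.119, 0.213)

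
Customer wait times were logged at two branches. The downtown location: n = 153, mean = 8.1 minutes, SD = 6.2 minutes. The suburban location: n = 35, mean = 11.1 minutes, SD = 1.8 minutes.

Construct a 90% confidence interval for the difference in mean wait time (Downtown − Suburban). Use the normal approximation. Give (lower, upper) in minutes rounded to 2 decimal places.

(-3.96, -2.04)

SE₁ = s₁/√n₁ = 6.2/√153 = 0.5012; SE₂ = 1.8/√35 = 0.3043.
Independent samples, unequal variances: SE_diff = √(SE₁² + SE₂²) = √(0.25120144 + 0.09259849) = 0.5863.
z* = 1.645, so margin of error = 1.645 × 0.5863 = 0.9645.
Difference in means = 8.1 − 11.1 = -3.0000.
-3.0000 ± 0.9645 → (-3.96, -2.04).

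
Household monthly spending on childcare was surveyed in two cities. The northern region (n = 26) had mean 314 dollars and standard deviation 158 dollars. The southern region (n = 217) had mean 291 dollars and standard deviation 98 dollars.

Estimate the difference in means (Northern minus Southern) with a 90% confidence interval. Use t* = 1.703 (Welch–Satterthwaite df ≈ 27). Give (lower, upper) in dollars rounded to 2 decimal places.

(-30.97, 76.97)

SE₁ = s₁/√n₁ = 158/√26 = 30.9863; SE₂ = 98/√217 = 6.6527.
Independent samples, unequal variances: SE_diff = √(SE₁² + SE₂²) = √(960.15078769 + 44.25841729) = 31.6924.
t* = 1.703, so margin of error = 1.703 × 31.6924 = 53.9722.
Difference in means = 314 − 291 = 23.0000.
23.0000 ± 53.9722 → (-30.97, 76.97).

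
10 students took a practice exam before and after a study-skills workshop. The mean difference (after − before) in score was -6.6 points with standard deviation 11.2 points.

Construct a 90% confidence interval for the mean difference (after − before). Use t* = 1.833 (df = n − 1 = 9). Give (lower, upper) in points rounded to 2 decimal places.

This is a matched-pairs design, so SE = s_d/√n = 11.2/√10 = 3.5418.
Margin = 1.833 × 3.5418 = 6.4921; the interval is -6.6 ± 6.4921 = (-13.09, -0.11).

(-13.09, -0.11)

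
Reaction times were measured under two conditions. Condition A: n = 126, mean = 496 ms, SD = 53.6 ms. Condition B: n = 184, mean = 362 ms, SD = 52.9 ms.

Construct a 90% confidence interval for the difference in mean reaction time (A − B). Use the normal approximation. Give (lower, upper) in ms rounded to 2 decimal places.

(123.86, 144.14)

Standard errors of each mean: 53.6/√126 = 4.7751 and 52.9/√184 = 3.8998.
SE(x̄₁ − x̄₂) = √(4.7751² + 3.8998²) = 6.1652 for independent samples with unequal variances.
With z* = 1.645, the margin is 1.645 × 6.1652 = 10.1418.
x̄₁ − x̄₂ = 496 − 362 = 134.0000; the interval is 134.0000 ± 10.1418 = (123.86, 144.14).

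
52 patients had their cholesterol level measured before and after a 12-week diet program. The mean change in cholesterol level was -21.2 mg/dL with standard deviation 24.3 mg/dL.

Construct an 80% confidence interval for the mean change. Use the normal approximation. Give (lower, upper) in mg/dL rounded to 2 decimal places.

Paired design: SE = s_d/√n = 24.3/√52 = 3.3698.
z* = 1.282; margin of error = 1.282 × 3.3698 = 4.3201.
-21.2 ± 4.3201 → (-25.52, -16.88).

(-25.52, -16.88)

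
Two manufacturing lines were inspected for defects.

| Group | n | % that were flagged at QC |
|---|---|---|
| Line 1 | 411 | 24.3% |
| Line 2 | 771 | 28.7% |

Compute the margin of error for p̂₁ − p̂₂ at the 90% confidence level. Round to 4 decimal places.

Each SE is √(p̂(1−p̂)/n): √(0.2430·0.7570/411) = 0.02116 and √(0.2870·0.7130/771) = 0.01629.
SE(p̂₁ − p̂₂) = √(SE₁² + SE₂²) = √(0.0004477456 + 0.0002653641) = 0.02670, since the two samples are independent.
At 90% confidence z* = 1.645; margin = 1.645 × 0.02670 = 0.04392.

0.0439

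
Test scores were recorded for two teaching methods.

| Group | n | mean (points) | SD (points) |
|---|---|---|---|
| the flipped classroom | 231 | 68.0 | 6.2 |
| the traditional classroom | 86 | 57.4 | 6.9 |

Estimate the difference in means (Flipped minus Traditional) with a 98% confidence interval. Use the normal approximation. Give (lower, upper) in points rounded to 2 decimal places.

(8.63, 12.57)

SE₁ = s₁/√n₁ = 6.2/√231 = 0.4079; SE₂ = 6.9/√86 = 0.7440.
Independent samples, unequal variances: SE_diff = √(SE₁² + SE₂²) = √(0.16638241 + 0.553536) = 0.8485.
z* = 2.326, so margin of error = 2.326 × 0.8485 = 1.9736.
Difference in means = 68.0 − 57.4 = 10.6000.
10.6000 ± 1.9736 → (8.63, 12.57).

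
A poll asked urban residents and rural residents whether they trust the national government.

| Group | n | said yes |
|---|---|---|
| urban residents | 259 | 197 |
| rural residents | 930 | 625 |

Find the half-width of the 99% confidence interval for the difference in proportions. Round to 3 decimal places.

0.079

First, p̂₁ = 197/259 = 0.7606; p̂₂ = 625/930 = 0.6720.
The two standard errors are √(0.7606×0.2394/259) = 0.02651 and √(0.6720×0.3280/930) = 0.01540.
Because the samples are independent, SE_diff = √(0.02651² + 0.01540²) = 0.03066.
Using z* = 2.576 for 99%, ME = 2.576 × 0.03066 = 0.07898.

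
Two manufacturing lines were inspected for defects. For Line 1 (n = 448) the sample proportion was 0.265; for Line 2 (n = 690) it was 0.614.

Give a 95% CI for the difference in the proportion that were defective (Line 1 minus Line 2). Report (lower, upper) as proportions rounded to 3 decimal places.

(-0.404, -0.294)

The two standard errors are √(0.2650×0.7350/448) = 0.02085 and √(0.6140×0.3860/690) = 0.01853.
Because the samples are independent, SE_diff = √(0.02085² + 0.01853²) = 0.02789.
Using z* = 1.960 for 95%, ME = 1.960 × 0.02789 = 0.05466.
p̂₁ − p̂₂ = -0.3490; interval -0.3490 ± 0.05466 gives (-0.404, -0.294).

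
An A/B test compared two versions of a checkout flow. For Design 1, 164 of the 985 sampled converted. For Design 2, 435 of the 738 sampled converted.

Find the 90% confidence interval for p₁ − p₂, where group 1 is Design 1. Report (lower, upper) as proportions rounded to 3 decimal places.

(-0.459, -0.387)

First, p̂₁ = 164/985 = 0.1665; p̂₂ = 435/738 = 0.5894.
The two standard errors are √(0.1665×0.8335/985) = 0.01187 and √(0.5894×0.4106/738) = 0.01811.
Because the samples are independent, SE_diff = √(0.01187² + 0.01811²) = 0.02165.
Using z* = 1.645 for 90%, ME = 1.645 × 0.02165 = 0.03561.
p̂₁ − p̂₂ = -0.4229; interval -0.4229 ± 0.03561 gives (-0.459, -0.387).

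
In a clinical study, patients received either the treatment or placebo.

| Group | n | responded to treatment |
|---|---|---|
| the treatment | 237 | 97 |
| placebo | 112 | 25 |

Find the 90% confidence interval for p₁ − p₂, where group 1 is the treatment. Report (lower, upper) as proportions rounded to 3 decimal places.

(0.103, 0.269)

Sample proportions: 97/237 = 0.4093, 25/112 = 0.2232.
Each SE is √(p̂(1−p̂)/n): √(0.4093·0.5907/237) = 0.03194 and √(0.2232·0.7768/112) = 0.03935.
SE(p̂₁ − p̂₂) = √(SE₁² + SE₂²) = √(0.0010201636 + 0.0015484225) = 0.05068, since the two samples are independent.
At 90% confidence z* = 1.645; margin = 1.645 × 0.05068 = 0.08337.
The difference is 0.4093 − 0.2232 = 0.1861, so the interval is 0.1861 ± 0.08337 = (0.103, 0.269).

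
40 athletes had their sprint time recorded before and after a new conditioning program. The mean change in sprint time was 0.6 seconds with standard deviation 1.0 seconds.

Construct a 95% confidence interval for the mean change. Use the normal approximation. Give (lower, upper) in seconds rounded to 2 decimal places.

Paired design: SE = s_d/√n = 1.0/√40 = 0.1581.
z* = 1.960; margin of error = 1.960 × 0.1581 = 0.3099.
0.6 ± 0.3099 → (0.29, 0.91).

(0.29, 0.91)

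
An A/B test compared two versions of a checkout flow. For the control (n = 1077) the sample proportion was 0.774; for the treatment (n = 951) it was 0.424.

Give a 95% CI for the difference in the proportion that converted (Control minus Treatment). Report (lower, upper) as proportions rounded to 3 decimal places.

(0.310, 0.390)

Each SE is √(p̂(1−p̂)/n): √(0.7740·0.2260/1077) = 0.01274 and √(0.4240·0.5760/951) = 0.01603.
SE(p̂₁ − p̂₂) = √(SE₁² + SE₂²) = √(0.0001623076 + 0.0002569609) = 0.02048, since the two samples are independent.
At 95% confidence z* = 1.960; margin = 1.960 × 0.02048 = 0.04014.
The difference is 0.7740 − 0.4240 = 0.3500, so the interval is 0.3500 ± 0.04014 = (0.310, 0.390).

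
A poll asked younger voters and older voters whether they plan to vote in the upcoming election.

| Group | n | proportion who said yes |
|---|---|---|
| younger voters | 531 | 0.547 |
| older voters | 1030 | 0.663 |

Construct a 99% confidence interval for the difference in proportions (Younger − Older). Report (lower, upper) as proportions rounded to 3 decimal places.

SE₁ = √(p̂₁(1−p̂₁)/n₁) = √(0.5470·0.4530/531) = 0.02160; SE₂ = √(0.6630·0.3370/1030) = 0.01473.
Independent samples: SE of the difference = √(SE₁² + SE₂²) = √(0.00046656 + 0.0002169729) = 0.02614.
z* for 99% confidence is 2.576, so the margin of error is 2.576 × 0.02614 = 0.06734.
Point estimate p̂₁ − p̂₂ = 0.5470 − 0.6630 = -0.1160.
-0.1160 ± 0.06734 → (-0.183, -0.049).

(-0.183, -0.049)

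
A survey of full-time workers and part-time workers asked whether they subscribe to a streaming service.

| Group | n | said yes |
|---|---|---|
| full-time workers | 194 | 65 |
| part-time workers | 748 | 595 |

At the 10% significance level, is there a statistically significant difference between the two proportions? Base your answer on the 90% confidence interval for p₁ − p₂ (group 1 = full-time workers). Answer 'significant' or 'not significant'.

significant

Sample proportions: 65/194 = 0.3351, 595/748 = 0.7955.
Each SE is √(p̂(1−p̂)/n): √(0.3351·0.6649/194) = 0.03389 and √(0.7955·0.2045/748) = 0.01475.
SE(p̂₁ − p̂₂) = √(SE₁² + SE₂²) = √(0.0011485321 + 0.0002175625) = 0.03696, since the two samples are independent.
At 90% confidence z* = 1.645; margin = 1.645 × 0.03696 = 0.06080.
The difference is 0.3351 − 0.7955 = -0.4604, so the interval is -0.4604 ± 0.06080 = (-0.52120, -0.39960).
The interval (-0.52120, -0.39960) does not contain 0, so the difference is significant.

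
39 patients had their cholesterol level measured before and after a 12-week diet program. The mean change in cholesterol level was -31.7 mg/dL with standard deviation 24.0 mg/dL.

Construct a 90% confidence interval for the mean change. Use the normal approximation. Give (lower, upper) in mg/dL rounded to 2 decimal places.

(-38.02, -25.38)

Paired design: SE = s_d/√n = 24.0/√39 = 3.8431.
z* = 1.645; margin of error = 1.645 × 3.8431 = 6.3219.
-31.7 ± 6.3219 → (-38.02, -25.38).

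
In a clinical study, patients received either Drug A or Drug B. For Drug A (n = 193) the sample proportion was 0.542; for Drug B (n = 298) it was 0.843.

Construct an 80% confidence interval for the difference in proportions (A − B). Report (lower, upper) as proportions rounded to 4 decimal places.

(-0.3543, -0.2477)

Each SE is √(p̂(1−p̂)/n): √(0.5420·0.4580/193) = 0.03586 and √(0.8430·0.1570/298) = 0.02107.
SE(p̂₁ − p̂₂) = √(SE₁² + SE₂²) = √(0.0012859396 + 0.0004439449) = 0.04159, since the two samples are independent.
At 80% confidence z* = 1.282; margin = 1.282 × 0.04159 = 0.05332.
The difference is 0.5420 − 0.8430 = -0.3010, so the interval is -0.3010 ± 0.05332 = (-0.3543, -0.2477).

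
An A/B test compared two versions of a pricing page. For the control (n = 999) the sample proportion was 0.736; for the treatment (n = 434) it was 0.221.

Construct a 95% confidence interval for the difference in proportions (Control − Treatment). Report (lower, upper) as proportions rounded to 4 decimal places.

(0.4673, 0.5627)

Each SE is √(p̂(1−p̂)/n): √(0.7360·0.2640/999) = 0.01395 and √(0.2210·0.7790/434) = 0.01992.
SE(p̂₁ − p̂₂) = √(SE₁² + SE₂²) = √(0.0001946025 + 0.0003968064) = 0.02432, since the two samples are independent.
At 95% confidence z* = 1.960; margin = 1.960 × 0.02432 = 0.04767.
The difference is 0.7360 − 0.2210 = 0.5150, so the interval is 0.5150 ± 0.04767 = (0.4673, 0.5627).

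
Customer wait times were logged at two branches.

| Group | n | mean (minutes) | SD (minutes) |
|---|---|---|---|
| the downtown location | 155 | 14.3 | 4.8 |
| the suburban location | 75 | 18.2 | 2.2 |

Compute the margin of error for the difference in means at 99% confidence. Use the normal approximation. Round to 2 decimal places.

SE₁ = s₁/√n₁ = 4.8/√155 = 0.3855; SE₂ = 2.2/√75 = 0.2540.
Independent samples, unequal variances: SE_diff = √(SE₁² + SE₂²) = √(0.14861025 + 0.064516) = 0.4617.
z* = 2.576, so margin of error = 2.576 × 0.4617 = 1.1893.

1.19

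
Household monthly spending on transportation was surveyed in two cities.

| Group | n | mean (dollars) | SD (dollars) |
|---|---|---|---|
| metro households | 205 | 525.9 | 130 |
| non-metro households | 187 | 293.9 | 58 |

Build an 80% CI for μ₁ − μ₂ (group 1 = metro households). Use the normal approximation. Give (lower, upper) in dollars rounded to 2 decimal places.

(219.15, 244.85)

SE₁ = s₁/√n₁ = 130/√205 = 9.0796; SE₂ = 58/√187 = 4.2414.
Independent samples, unequal variances: SE_diff = √(SE₁² + SE₂²) = √(82.43913616 + 17.98947396) = 10.0214.
z* = 1.282, so margin of error = 1.282 × 10.0214 = 12.8474.
Difference in means = 525.9 − 293.9 = 232.0000.
232.0000 ± 12.8474 → (219.15, 244.85).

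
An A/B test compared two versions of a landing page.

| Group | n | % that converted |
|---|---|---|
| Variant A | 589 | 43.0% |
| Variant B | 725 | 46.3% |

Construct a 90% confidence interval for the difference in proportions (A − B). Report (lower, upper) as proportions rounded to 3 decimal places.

Each SE is √(p̂(1−p̂)/n): √(0.4300·0.5700/589) = 0.02040 and √(0.4630·0.5370/725) = 0.01852.
SE(p̂₁ − p̂₂) = √(SE₁² + SE₂²) = √(0.00041616 + 0.0003429904) = 0.02755, since the two samples are independent.
At 90% confidence z* = 1.645; margin = 1.645 × 0.02755 = 0.04532.
The difference is 0.4300 − 0.4630 = -0.0330, so the interval is -0.0330 ± 0.04532 = (-0.078, 0.012).

(-0.078, 0.012)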